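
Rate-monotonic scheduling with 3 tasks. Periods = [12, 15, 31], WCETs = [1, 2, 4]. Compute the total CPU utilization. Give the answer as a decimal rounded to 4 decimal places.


Compute individual utilizations (exact fractions):
  Task 1: C/T = 1/12 (approx. 0.0833)
  Task 2: C/T = 2/15 (approx. 0.1333)
  Task 3: C/T = 4/31 (approx. 0.129)
Total utilization U = 1/12 + 2/15 + 4/31 = 643/1860
Rounded to 4 decimal places: U = 0.3457
RM (Liu & Layland) bound for 3 tasks = 0.779763; compare with U = 643/1860 (approx. 0.345699)
U <= bound, so schedulable by RM sufficient condition.

0.3457


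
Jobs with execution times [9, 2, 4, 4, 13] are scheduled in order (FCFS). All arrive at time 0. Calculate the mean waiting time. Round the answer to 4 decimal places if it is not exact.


FCFS order (as given): [9, 2, 4, 4, 13]
Waiting times:
  Job 1: wait = 0
  Job 2: wait = 9
  Job 3: wait = 11
  Job 4: wait = 15
  Job 5: wait = 19
Sum of waiting times = 54
Average waiting time = 54/5 = 10.8

10.8


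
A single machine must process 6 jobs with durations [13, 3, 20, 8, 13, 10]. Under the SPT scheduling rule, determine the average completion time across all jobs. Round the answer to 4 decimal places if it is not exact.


Sort jobs by processing time (SPT order): [3, 8, 10, 13, 13, 20]
Compute completion times sequentially:
  Job 1: processing = 3, completes at 3
  Job 2: processing = 8, completes at 11
  Job 3: processing = 10, completes at 21
  Job 4: processing = 13, completes at 34
  Job 5: processing = 13, completes at 47
  Job 6: processing = 20, completes at 67
Sum of completion times = 183
Average completion time = 183/6 = 30.5

30.5


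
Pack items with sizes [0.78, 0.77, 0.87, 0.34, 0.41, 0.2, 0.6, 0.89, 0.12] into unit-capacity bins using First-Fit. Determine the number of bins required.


Place items sequentially using First-Fit:
  Item 0.78 -> new Bin 1
  Item 0.77 -> new Bin 2
  Item 0.87 -> new Bin 3
  Item 0.34 -> new Bin 4
  Item 0.41 -> Bin 4 (now 0.75)
  Item 0.2 -> Bin 1 (now 0.98)
  Item 0.6 -> new Bin 5
  Item 0.89 -> new Bin 6
  Item 0.12 -> Bin 2 (now 0.89)
Total bins used = 6

6


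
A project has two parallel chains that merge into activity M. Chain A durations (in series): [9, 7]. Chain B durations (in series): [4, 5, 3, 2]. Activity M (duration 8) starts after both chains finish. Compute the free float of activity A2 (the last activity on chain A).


ES(A2) = sum of predecessors on chain A = 9
EF(A2) = ES + duration = 9 + 7 = 16
Successor of A2 is M. ES(M) = max(sum(A), sum(B)) = max(16, 14) = 16
Free float = ES(successor) - EF(current) = 16 - 16 = 0

0


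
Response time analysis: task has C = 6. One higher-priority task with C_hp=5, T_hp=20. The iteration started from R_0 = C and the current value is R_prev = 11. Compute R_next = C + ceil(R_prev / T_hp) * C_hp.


R_next = C + ceil(R_prev / T_hp) * C_hp
ceil(11 / 20) = ceil(0.55) = 1
Interference = 1 * 5 = 5
R_next = 6 + 5 = 11
R_next = R_prev, so the iteration has converged (response time = 11).

11


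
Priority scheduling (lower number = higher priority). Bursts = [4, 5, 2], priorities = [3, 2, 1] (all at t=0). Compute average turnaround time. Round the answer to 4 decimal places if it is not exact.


Sort by priority (ascending = highest first):
Order: [(1, 2), (2, 5), (3, 4)]
Completion times:
  Priority 1, burst=2, C=2
  Priority 2, burst=5, C=7
  Priority 3, burst=4, C=11
Average turnaround = 20/3 = 6.6667

6.6667


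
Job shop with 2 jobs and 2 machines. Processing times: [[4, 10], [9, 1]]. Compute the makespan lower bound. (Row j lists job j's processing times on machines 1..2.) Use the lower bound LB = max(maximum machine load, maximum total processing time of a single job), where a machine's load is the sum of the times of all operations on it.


Machine loads:
  Machine 1: 4 + 9 = 13
  Machine 2: 10 + 1 = 11
Max machine load = 13
Job totals:
  Job 1: 14
  Job 2: 10
Max job total = 14
Lower bound = max(13, 14) = 14

14


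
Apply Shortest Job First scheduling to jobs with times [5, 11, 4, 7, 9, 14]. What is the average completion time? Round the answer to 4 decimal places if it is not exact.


SJF order (ascending): [4, 5, 7, 9, 11, 14]
Completion times:
  Job 1: burst=4, C=4
  Job 2: burst=5, C=9
  Job 3: burst=7, C=16
  Job 4: burst=9, C=25
  Job 5: burst=11, C=36
  Job 6: burst=14, C=50
Average completion = 140/6 = 23.3333

23.3333


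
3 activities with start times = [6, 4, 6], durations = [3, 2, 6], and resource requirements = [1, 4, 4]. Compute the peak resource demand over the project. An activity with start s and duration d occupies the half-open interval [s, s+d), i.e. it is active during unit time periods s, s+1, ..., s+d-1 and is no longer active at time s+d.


Each activity i is active on [start_i, start_i + duration_i).
Compute total resource usage per time slot:
  t=0: active resources = [], total = 0
  t=1: active resources = [], total = 0
  t=2: active resources = [], total = 0
  t=3: active resources = [], total = 0
  t=4: active resources = [4], total = 4
  t=5: active resources = [4], total = 4
  t=6: active resources = [1, 4], total = 5
  t=7: active resources = [1, 4], total = 5
  t=8: active resources = [1, 4], total = 5
  t=9: active resources = [4], total = 4
  t=10: active resources = [4], total = 4
  t=11: active resources = [4], total = 4
Peak resource demand = 5

5


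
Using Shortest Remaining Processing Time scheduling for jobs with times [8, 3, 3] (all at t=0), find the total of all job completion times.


Since all jobs arrive at t=0, SRPT equals SPT ordering.
SPT order: [3, 3, 8]
Completion times:
  Job 1: p=3, C=3
  Job 2: p=3, C=6
  Job 3: p=8, C=14
Total completion time = 3 + 6 + 14 = 23

23


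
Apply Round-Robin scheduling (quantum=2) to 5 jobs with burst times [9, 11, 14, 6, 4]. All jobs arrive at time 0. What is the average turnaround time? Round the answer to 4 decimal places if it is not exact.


Time quantum = 2
Execution trace:
  J1 runs 2 units, time = 2
  J2 runs 2 units, time = 4
  J3 runs 2 units, time = 6
  J4 runs 2 units, time = 8
  J5 runs 2 units, time = 10
  J1 runs 2 units, time = 12
  J2 runs 2 units, time = 14
  J3 runs 2 units, time = 16
  J4 runs 2 units, time = 18
  J5 runs 2 units, time = 20
  J1 runs 2 units, time = 22
  J2 runs 2 units, time = 24
  J3 runs 2 units, time = 26
  J4 runs 2 units, time = 28
  J1 runs 2 units, time = 30
  J2 runs 2 units, time = 32
  J3 runs 2 units, time = 34
  J1 runs 1 units, time = 35
  J2 runs 2 units, time = 37
  J3 runs 2 units, time = 39
  J2 runs 1 units, time = 40
  J3 runs 2 units, time = 42
  J3 runs 2 units, time = 44
Finish times: [35, 40, 44, 28, 20]
Average turnaround = 167/5 = 33.4

33.4


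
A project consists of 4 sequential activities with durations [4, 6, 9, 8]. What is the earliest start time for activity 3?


Activity 3 starts after activities 1 through 2 complete.
Predecessor durations: [4, 6]
ES = 4 + 6 = 10

10


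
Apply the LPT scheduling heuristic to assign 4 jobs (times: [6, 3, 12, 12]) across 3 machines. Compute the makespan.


Sort jobs in decreasing order (LPT): [12, 12, 6, 3]
Assign each job to the least loaded machine:
  Machine 1: jobs [12], load = 12
  Machine 2: jobs [12], load = 12
  Machine 3: jobs [6, 3], load = 9
Makespan = max load = 12

12


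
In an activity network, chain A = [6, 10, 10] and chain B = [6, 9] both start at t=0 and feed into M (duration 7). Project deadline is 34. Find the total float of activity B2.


Forward pass: ES(B2) = sum of predecessors on chain B = 6
EF = ES + duration = 6 + 9 = 15
Backward pass: LF(M) = deadline = 34; LS(M) = 34 - 7 = 27
LF(B2) = LS(M) - sum(successors on chain B) = 27 - 0 = 27
LS = LF - duration = 27 - 9 = 18
Total float = LS - ES = 18 - 6 = 12

12


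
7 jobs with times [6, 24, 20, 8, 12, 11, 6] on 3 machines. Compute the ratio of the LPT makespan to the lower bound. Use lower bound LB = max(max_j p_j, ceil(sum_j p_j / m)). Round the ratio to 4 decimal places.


LPT order: [24, 20, 12, 11, 8, 6, 6]
Machine loads after assignment: [30, 28, 29]
LPT makespan = 30
Lower bound = max(max_job, ceil(total/3)) = max(24, 29) = 29
Ratio = 30 / 29 = 1.0345

1.0345


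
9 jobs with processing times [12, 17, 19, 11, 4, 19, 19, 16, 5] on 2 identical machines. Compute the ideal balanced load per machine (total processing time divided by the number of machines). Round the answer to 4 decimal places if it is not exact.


Total processing time = 12 + 17 + 19 + 11 + 4 + 19 + 19 + 16 + 5 = 122
Number of machines = 2
Ideal balanced load = 122 / 2 = 61.0

61.0


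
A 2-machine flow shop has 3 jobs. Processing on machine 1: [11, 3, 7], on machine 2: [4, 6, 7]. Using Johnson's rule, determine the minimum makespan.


Apply Johnson's rule:
  Group 1 (a <= b): [(2, 3, 6), (3, 7, 7)]
  Group 2 (a > b): [(1, 11, 4)]
Optimal job order: [2, 3, 1]
Schedule:
  Job 2: M1 done at 3, M2 done at 9
  Job 3: M1 done at 10, M2 done at 17
  Job 1: M1 done at 21, M2 done at 25
Makespan = 25

25


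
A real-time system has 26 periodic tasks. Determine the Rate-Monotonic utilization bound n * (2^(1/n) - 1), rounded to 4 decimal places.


Compute 2^(1/26) = 1.0270180507
Subtract 1: 1.0270180507 - 1 = 0.0270180507
Multiply by n: 26 * 0.0270180507 = 0.7024693182
Round to 4 dp: 0.7025

0.7025


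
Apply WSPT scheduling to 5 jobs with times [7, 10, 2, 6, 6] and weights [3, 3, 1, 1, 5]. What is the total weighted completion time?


Compute p/w ratios and sort ascending (WSPT): [(6, 5), (2, 1), (7, 3), (10, 3), (6, 1)]
Compute weighted completion times:
  Job (p=6,w=5): C=6, w*C=5*6=30
  Job (p=2,w=1): C=8, w*C=1*8=8
  Job (p=7,w=3): C=15, w*C=3*15=45
  Job (p=10,w=3): C=25, w*C=3*25=75
  Job (p=6,w=1): C=31, w*C=1*31=31
Total weighted completion time = 189

189


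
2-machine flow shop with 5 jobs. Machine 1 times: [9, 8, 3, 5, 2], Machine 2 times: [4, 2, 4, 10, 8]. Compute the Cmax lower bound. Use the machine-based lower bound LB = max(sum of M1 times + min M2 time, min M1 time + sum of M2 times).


LB1 = sum(M1 times) + min(M2 times) = 27 + 2 = 29
LB2 = min(M1 times) + sum(M2 times) = 2 + 28 = 30
Lower bound = max(LB1, LB2) = max(29, 30) = 30

30


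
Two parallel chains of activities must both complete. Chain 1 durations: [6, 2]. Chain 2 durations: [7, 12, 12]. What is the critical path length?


Path A total = 6 + 2 = 8
Path B total = 7 + 12 + 12 = 31
Critical path = longest path = max(8, 31) = 31

31


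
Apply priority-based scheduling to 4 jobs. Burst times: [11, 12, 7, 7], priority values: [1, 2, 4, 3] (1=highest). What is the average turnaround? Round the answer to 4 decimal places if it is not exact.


Sort by priority (ascending = highest first):
Order: [(1, 11), (2, 12), (3, 7), (4, 7)]
Completion times:
  Priority 1, burst=11, C=11
  Priority 2, burst=12, C=23
  Priority 3, burst=7, C=30
  Priority 4, burst=7, C=37
Average turnaround = 101/4 = 25.25

25.25


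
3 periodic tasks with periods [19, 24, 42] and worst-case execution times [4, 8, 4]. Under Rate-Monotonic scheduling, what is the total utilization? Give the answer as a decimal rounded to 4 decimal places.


Compute individual utilizations (exact fractions):
  Task 1: C/T = 4/19 (approx. 0.2105)
  Task 2: C/T = 8/24 = 1/3 (approx. 0.3333)
  Task 3: C/T = 4/42 = 2/21 (approx. 0.0952)
Total utilization U = 4/19 + 1/3 + 2/21 = 85/133
Rounded to 4 decimal places: U = 0.6391
RM (Liu & Layland) bound for 3 tasks = 0.779763; compare with U = 85/133 (approx. 0.639098)
U <= bound, so schedulable by RM sufficient condition.

0.6391


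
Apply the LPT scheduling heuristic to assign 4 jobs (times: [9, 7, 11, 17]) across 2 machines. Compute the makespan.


Sort jobs in decreasing order (LPT): [17, 11, 9, 7]
Assign each job to the least loaded machine:
  Machine 1: jobs [17, 7], load = 24
  Machine 2: jobs [11, 9], load = 20
Makespan = max load = 24

24


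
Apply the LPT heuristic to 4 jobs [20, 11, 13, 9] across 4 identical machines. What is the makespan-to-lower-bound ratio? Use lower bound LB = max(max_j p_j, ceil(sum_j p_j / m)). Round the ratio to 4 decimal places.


LPT order: [20, 13, 11, 9]
Machine loads after assignment: [20, 13, 11, 9]
LPT makespan = 20
Lower bound = max(max_job, ceil(total/4)) = max(20, 14) = 20
Ratio = 20 / 20 = 1.0

1.0


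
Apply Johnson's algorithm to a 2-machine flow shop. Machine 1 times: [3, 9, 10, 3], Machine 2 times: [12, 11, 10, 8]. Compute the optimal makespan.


Apply Johnson's rule:
  Group 1 (a <= b): [(1, 3, 12), (4, 3, 8), (2, 9, 11), (3, 10, 10)]
  Group 2 (a > b): []
Optimal job order: [1, 4, 2, 3]
Schedule:
  Job 1: M1 done at 3, M2 done at 15
  Job 4: M1 done at 6, M2 done at 23
  Job 2: M1 done at 15, M2 done at 34
  Job 3: M1 done at 25, M2 done at 44
Makespan = 44

44


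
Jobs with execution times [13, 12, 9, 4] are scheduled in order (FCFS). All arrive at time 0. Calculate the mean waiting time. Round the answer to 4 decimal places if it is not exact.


FCFS order (as given): [13, 12, 9, 4]
Waiting times:
  Job 1: wait = 0
  Job 2: wait = 13
  Job 3: wait = 25
  Job 4: wait = 34
Sum of waiting times = 72
Average waiting time = 72/4 = 18.0

18.0


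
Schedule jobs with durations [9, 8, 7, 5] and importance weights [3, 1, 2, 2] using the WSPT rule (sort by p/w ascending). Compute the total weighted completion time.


Compute p/w ratios and sort ascending (WSPT): [(5, 2), (9, 3), (7, 2), (8, 1)]
Compute weighted completion times:
  Job (p=5,w=2): C=5, w*C=2*5=10
  Job (p=9,w=3): C=14, w*C=3*14=42
  Job (p=7,w=2): C=21, w*C=2*21=42
  Job (p=8,w=1): C=29, w*C=1*29=29
Total weighted completion time = 123

123


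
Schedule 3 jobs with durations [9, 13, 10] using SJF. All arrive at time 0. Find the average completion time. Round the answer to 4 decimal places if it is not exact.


SJF order (ascending): [9, 10, 13]
Completion times:
  Job 1: burst=9, C=9
  Job 2: burst=10, C=19
  Job 3: burst=13, C=32
Average completion = 60/3 = 20.0

20.0


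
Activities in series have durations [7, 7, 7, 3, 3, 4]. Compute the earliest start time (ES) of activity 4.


Activity 4 starts after activities 1 through 3 complete.
Predecessor durations: [7, 7, 7]
ES = 7 + 7 + 7 = 21

21


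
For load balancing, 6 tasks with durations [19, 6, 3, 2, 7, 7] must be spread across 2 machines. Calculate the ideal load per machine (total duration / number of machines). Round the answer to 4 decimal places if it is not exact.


Total processing time = 19 + 6 + 3 + 2 + 7 + 7 = 44
Number of machines = 2
Ideal balanced load = 44 / 2 = 22.0

22.0


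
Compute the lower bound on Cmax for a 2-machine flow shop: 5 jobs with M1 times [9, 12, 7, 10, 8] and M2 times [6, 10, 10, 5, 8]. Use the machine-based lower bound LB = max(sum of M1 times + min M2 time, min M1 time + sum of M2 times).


LB1 = sum(M1 times) + min(M2 times) = 46 + 5 = 51
LB2 = min(M1 times) + sum(M2 times) = 7 + 39 = 46
Lower bound = max(LB1, LB2) = max(51, 46) = 51

51


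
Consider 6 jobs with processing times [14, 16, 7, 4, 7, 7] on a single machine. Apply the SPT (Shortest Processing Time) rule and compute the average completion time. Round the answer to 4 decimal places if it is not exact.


Sort jobs by processing time (SPT order): [4, 7, 7, 7, 14, 16]
Compute completion times sequentially:
  Job 1: processing = 4, completes at 4
  Job 2: processing = 7, completes at 11
  Job 3: processing = 7, completes at 18
  Job 4: processing = 7, completes at 25
  Job 5: processing = 14, completes at 39
  Job 6: processing = 16, completes at 55
Sum of completion times = 152
Average completion time = 152/6 = 25.3333

25.3333


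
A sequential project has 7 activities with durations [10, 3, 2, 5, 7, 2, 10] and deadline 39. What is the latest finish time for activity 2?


LF(activity 2) = deadline - sum of successor durations
Successors: activities 3 through 7 with durations [2, 5, 7, 2, 10]
Sum of successor durations = 26
LF = 39 - 26 = 13

13


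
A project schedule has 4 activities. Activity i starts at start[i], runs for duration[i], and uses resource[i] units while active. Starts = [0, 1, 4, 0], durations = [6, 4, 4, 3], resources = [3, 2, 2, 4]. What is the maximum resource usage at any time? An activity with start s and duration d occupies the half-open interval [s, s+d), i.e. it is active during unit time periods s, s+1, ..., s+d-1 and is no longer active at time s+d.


Each activity i is active on [start_i, start_i + duration_i).
Compute total resource usage per time slot:
  t=0: active resources = [3, 4], total = 7
  t=1: active resources = [3, 2, 4], total = 9
  t=2: active resources = [3, 2, 4], total = 9
  t=3: active resources = [3, 2], total = 5
  t=4: active resources = [3, 2, 2], total = 7
  t=5: active resources = [3, 2], total = 5
  t=6: active resources = [2], total = 2
  t=7: active resources = [2], total = 2
Peak resource demand = 9

9


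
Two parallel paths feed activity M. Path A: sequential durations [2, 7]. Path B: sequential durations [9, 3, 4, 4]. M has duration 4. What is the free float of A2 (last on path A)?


ES(A2) = sum of predecessors on chain A = 2
EF(A2) = ES + duration = 2 + 7 = 9
Successor of A2 is M. ES(M) = max(sum(A), sum(B)) = max(9, 20) = 20
Free float = ES(successor) - EF(current) = 20 - 9 = 11

11


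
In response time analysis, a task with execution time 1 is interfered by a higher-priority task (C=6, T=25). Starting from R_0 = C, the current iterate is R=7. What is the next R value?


R_next = C + ceil(R_prev / T_hp) * C_hp
ceil(7 / 25) = ceil(0.28) = 1
Interference = 1 * 6 = 6
R_next = 1 + 6 = 7
R_next = R_prev, so the iteration has converged (response time = 7).

7


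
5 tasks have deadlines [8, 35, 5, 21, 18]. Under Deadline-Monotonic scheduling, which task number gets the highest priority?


Sort tasks by relative deadline (ascending):
  Task 3: deadline = 5
  Task 1: deadline = 8
  Task 5: deadline = 18
  Task 4: deadline = 21
  Task 2: deadline = 35
Priority order (highest first): [3, 1, 5, 4, 2]
Highest priority task = 3

3


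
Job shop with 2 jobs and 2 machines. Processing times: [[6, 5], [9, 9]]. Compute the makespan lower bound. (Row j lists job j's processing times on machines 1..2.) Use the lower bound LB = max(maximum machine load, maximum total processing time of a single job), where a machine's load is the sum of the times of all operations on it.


Machine loads:
  Machine 1: 6 + 9 = 15
  Machine 2: 5 + 9 = 14
Max machine load = 15
Job totals:
  Job 1: 11
  Job 2: 18
Max job total = 18
Lower bound = max(15, 18) = 18

18


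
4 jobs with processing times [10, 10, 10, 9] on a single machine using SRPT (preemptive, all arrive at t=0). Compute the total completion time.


Since all jobs arrive at t=0, SRPT equals SPT ordering.
SPT order: [9, 10, 10, 10]
Completion times:
  Job 1: p=9, C=9
  Job 2: p=10, C=19
  Job 3: p=10, C=29
  Job 4: p=10, C=39
Total completion time = 9 + 19 + 29 + 39 = 96

96


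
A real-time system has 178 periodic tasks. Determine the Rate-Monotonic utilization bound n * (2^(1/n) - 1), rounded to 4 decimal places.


Compute 2^(1/178) = 1.0039016771
Subtract 1: 1.0039016771 - 1 = 0.0039016771
Multiply by n: 178 * 0.0039016771 = 0.6944985238
Round to 4 dp: 0.6945

0.6945


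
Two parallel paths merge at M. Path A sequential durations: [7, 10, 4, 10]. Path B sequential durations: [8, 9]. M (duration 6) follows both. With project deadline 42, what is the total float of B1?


Forward pass: ES(B1) = sum of predecessors on chain B = 0
EF = ES + duration = 0 + 8 = 8
Backward pass: LF(M) = deadline = 42; LS(M) = 42 - 6 = 36
LF(B1) = LS(M) - sum(successors on chain B) = 36 - 9 = 27
LS = LF - duration = 27 - 8 = 19
Total float = LS - ES = 19 - 0 = 19

19


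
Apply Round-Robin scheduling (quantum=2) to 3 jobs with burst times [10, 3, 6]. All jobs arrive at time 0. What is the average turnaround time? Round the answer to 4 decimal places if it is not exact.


Time quantum = 2
Execution trace:
  J1 runs 2 units, time = 2
  J2 runs 2 units, time = 4
  J3 runs 2 units, time = 6
  J1 runs 2 units, time = 8
  J2 runs 1 units, time = 9
  J3 runs 2 units, time = 11
  J1 runs 2 units, time = 13
  J3 runs 2 units, time = 15
  J1 runs 2 units, time = 17
  J1 runs 2 units, time = 19
Finish times: [19, 9, 15]
Average turnaround = 43/3 = 14.3333

14.3333


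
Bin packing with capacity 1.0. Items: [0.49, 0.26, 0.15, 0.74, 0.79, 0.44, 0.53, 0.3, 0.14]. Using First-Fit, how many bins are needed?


Place items sequentially using First-Fit:
  Item 0.49 -> new Bin 1
  Item 0.26 -> Bin 1 (now 0.75)
  Item 0.15 -> Bin 1 (now 0.9)
  Item 0.74 -> new Bin 2
  Item 0.79 -> new Bin 3
  Item 0.44 -> new Bin 4
  Item 0.53 -> Bin 4 (now 0.97)
  Item 0.3 -> new Bin 5
  Item 0.14 -> Bin 2 (now 0.88)
Total bins used = 5

5


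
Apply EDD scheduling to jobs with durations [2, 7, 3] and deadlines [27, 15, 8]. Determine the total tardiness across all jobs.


Sort by due date (EDD order): [(3, 8), (7, 15), (2, 27)]
Compute completion times and tardiness:
  Job 1: p=3, d=8, C=3, tardiness=max(0,3-8)=0
  Job 2: p=7, d=15, C=10, tardiness=max(0,10-15)=0
  Job 3: p=2, d=27, C=12, tardiness=max(0,12-27)=0
Total tardiness = 0

0


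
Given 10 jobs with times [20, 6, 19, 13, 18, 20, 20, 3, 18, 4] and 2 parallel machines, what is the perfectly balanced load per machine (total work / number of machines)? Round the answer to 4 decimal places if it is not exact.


Total processing time = 20 + 6 + 19 + 13 + 18 + 20 + 20 + 3 + 18 + 4 = 141
Number of machines = 2
Ideal balanced load = 141 / 2 = 70.5

70.5


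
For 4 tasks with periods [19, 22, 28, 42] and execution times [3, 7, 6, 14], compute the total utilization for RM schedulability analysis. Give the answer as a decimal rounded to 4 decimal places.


Compute individual utilizations (exact fractions):
  Task 1: C/T = 3/19 (approx. 0.1579)
  Task 2: C/T = 7/22 (approx. 0.3182)
  Task 3: C/T = 6/28 = 3/14 (approx. 0.2143)
  Task 4: C/T = 14/42 = 1/3 (approx. 0.3333)
Total utilization U = 3/19 + 7/22 + 3/14 + 1/3 = 4493/4389
Rounded to 4 decimal places: U = 1.0237
RM (Liu & Layland) bound for 4 tasks = 0.756828; compare with U = 4493/4389 (approx. 1.023696)
U > 1, so the task set is not schedulable (processor overloaded).

1.0237


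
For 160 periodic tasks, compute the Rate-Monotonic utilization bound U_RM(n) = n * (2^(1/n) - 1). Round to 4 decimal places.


Compute 2^(1/160) = 1.0043415673
Subtract 1: 1.0043415673 - 1 = 0.0043415673
Multiply by n: 160 * 0.0043415673 = 0.6946507680
Round to 4 dp: 0.6947

0.6947


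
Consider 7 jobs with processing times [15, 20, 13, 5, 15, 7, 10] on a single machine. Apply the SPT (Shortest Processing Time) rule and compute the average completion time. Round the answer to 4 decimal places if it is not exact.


Sort jobs by processing time (SPT order): [5, 7, 10, 13, 15, 15, 20]
Compute completion times sequentially:
  Job 1: processing = 5, completes at 5
  Job 2: processing = 7, completes at 12
  Job 3: processing = 10, completes at 22
  Job 4: processing = 13, completes at 35
  Job 5: processing = 15, completes at 50
  Job 6: processing = 15, completes at 65
  Job 7: processing = 20, completes at 85
Sum of completion times = 274
Average completion time = 274/7 = 39.1429

39.1429


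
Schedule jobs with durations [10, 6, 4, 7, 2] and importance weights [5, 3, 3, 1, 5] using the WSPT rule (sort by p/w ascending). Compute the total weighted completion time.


Compute p/w ratios and sort ascending (WSPT): [(2, 5), (4, 3), (10, 5), (6, 3), (7, 1)]
Compute weighted completion times:
  Job (p=2,w=5): C=2, w*C=5*2=10
  Job (p=4,w=3): C=6, w*C=3*6=18
  Job (p=10,w=5): C=16, w*C=5*16=80
  Job (p=6,w=3): C=22, w*C=3*22=66
  Job (p=7,w=1): C=29, w*C=1*29=29
Total weighted completion time = 203

203


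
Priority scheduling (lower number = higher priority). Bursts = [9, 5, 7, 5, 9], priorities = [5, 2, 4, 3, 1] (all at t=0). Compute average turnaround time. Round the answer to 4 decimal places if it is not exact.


Sort by priority (ascending = highest first):
Order: [(1, 9), (2, 5), (3, 5), (4, 7), (5, 9)]
Completion times:
  Priority 1, burst=9, C=9
  Priority 2, burst=5, C=14
  Priority 3, burst=5, C=19
  Priority 4, burst=7, C=26
  Priority 5, burst=9, C=35
Average turnaround = 103/5 = 20.6

20.6


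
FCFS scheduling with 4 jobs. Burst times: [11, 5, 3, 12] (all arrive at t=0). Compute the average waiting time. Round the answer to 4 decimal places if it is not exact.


FCFS order (as given): [11, 5, 3, 12]
Waiting times:
  Job 1: wait = 0
  Job 2: wait = 11
  Job 3: wait = 16
  Job 4: wait = 19
Sum of waiting times = 46
Average waiting time = 46/4 = 11.5

11.5


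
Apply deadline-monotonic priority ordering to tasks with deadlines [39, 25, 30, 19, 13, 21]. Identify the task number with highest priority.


Sort tasks by relative deadline (ascending):
  Task 5: deadline = 13
  Task 4: deadline = 19
  Task 6: deadline = 21
  Task 2: deadline = 25
  Task 3: deadline = 30
  Task 1: deadline = 39
Priority order (highest first): [5, 4, 6, 2, 3, 1]
Highest priority task = 5

5


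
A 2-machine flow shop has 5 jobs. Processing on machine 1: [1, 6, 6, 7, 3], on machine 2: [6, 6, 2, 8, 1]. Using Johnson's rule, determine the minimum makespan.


Apply Johnson's rule:
  Group 1 (a <= b): [(1, 1, 6), (2, 6, 6), (4, 7, 8)]
  Group 2 (a > b): [(3, 6, 2), (5, 3, 1)]
Optimal job order: [1, 2, 4, 3, 5]
Schedule:
  Job 1: M1 done at 1, M2 done at 7
  Job 2: M1 done at 7, M2 done at 13
  Job 4: M1 done at 14, M2 done at 22
  Job 3: M1 done at 20, M2 done at 24
  Job 5: M1 done at 23, M2 done at 25
Makespan = 25

25


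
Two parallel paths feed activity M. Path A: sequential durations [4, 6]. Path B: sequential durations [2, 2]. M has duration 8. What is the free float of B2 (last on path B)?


ES(B2) = sum of predecessors on chain B = 2
EF(B2) = ES + duration = 2 + 2 = 4
Successor of B2 is M. ES(M) = max(sum(A), sum(B)) = max(10, 4) = 10
Free float = ES(successor) - EF(current) = 10 - 4 = 6

6


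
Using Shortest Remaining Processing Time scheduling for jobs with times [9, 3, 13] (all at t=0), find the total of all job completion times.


Since all jobs arrive at t=0, SRPT equals SPT ordering.
SPT order: [3, 9, 13]
Completion times:
  Job 1: p=3, C=3
  Job 2: p=9, C=12
  Job 3: p=13, C=25
Total completion time = 3 + 12 + 25 = 40

40


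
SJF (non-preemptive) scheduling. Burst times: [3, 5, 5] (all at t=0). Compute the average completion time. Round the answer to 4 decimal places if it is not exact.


SJF order (ascending): [3, 5, 5]
Completion times:
  Job 1: burst=3, C=3
  Job 2: burst=5, C=8
  Job 3: burst=5, C=13
Average completion = 24/3 = 8.0

8.0


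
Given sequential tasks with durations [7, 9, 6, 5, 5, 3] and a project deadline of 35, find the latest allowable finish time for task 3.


LF(activity 3) = deadline - sum of successor durations
Successors: activities 4 through 6 with durations [5, 5, 3]
Sum of successor durations = 13
LF = 35 - 13 = 22

22


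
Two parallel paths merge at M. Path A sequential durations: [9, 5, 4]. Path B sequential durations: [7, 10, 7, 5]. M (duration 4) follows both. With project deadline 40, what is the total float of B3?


Forward pass: ES(B3) = sum of predecessors on chain B = 17
EF = ES + duration = 17 + 7 = 24
Backward pass: LF(M) = deadline = 40; LS(M) = 40 - 4 = 36
LF(B3) = LS(M) - sum(successors on chain B) = 36 - 5 = 31
LS = LF - duration = 31 - 7 = 24
Total float = LS - ES = 24 - 17 = 7

7


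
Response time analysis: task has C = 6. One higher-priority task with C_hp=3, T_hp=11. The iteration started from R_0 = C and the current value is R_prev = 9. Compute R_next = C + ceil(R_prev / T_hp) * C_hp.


R_next = C + ceil(R_prev / T_hp) * C_hp
ceil(9 / 11) = ceil(0.8182) = 1
Interference = 1 * 3 = 3
R_next = 6 + 3 = 9
R_next = R_prev, so the iteration has converged (response time = 9).

9


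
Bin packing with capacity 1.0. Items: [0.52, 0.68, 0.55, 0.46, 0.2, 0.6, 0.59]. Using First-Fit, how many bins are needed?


Place items sequentially using First-Fit:
  Item 0.52 -> new Bin 1
  Item 0.68 -> new Bin 2
  Item 0.55 -> new Bin 3
  Item 0.46 -> Bin 1 (now 0.98)
  Item 0.2 -> Bin 2 (now 0.88)
  Item 0.6 -> new Bin 4
  Item 0.59 -> new Bin 5
Total bins used = 5

5


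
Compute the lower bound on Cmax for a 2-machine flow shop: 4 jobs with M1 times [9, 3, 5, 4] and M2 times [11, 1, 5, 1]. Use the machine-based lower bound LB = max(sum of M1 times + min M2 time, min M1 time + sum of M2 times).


LB1 = sum(M1 times) + min(M2 times) = 21 + 1 = 22
LB2 = min(M1 times) + sum(M2 times) = 3 + 18 = 21
Lower bound = max(LB1, LB2) = max(22, 21) = 22

22


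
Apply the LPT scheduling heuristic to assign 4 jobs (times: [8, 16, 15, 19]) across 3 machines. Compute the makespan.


Sort jobs in decreasing order (LPT): [19, 16, 15, 8]
Assign each job to the least loaded machine:
  Machine 1: jobs [19], load = 19
  Machine 2: jobs [16], load = 16
  Machine 3: jobs [15, 8], load = 23
Makespan = max load = 23

23


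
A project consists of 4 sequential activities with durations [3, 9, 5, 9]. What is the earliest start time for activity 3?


Activity 3 starts after activities 1 through 2 complete.
Predecessor durations: [3, 9]
ES = 3 + 9 = 12

12


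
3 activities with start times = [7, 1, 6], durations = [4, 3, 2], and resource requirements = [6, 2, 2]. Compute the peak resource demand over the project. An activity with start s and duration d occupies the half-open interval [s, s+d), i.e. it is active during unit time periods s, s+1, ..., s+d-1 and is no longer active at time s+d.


Each activity i is active on [start_i, start_i + duration_i).
Compute total resource usage per time slot:
  t=0: active resources = [], total = 0
  t=1: active resources = [2], total = 2
  t=2: active resources = [2], total = 2
  t=3: active resources = [2], total = 2
  t=4: active resources = [], total = 0
  t=5: active resources = [], total = 0
  t=6: active resources = [2], total = 2
  t=7: active resources = [6, 2], total = 8
  t=8: active resources = [6], total = 6
  t=9: active resources = [6], total = 6
  t=10: active resources = [6], total = 6
Peak resource demand = 8

8


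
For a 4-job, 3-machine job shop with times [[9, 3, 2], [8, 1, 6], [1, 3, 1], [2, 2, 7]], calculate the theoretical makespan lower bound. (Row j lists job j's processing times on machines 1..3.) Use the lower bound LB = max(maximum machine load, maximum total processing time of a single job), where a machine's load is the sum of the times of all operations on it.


Machine loads:
  Machine 1: 9 + 8 + 1 + 2 = 20
  Machine 2: 3 + 1 + 3 + 2 = 9
  Machine 3: 2 + 6 + 1 + 7 = 16
Max machine load = 20
Job totals:
  Job 1: 14
  Job 2: 15
  Job 3: 5
  Job 4: 11
Max job total = 15
Lower bound = max(20, 15) = 20

20


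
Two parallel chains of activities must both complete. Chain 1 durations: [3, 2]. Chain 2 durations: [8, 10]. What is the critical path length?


Path A total = 3 + 2 = 5
Path B total = 8 + 10 = 18
Critical path = longest path = max(5, 18) = 18

18


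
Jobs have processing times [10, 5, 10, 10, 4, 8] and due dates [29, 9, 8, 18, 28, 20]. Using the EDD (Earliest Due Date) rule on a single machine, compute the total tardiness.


Sort by due date (EDD order): [(10, 8), (5, 9), (10, 18), (8, 20), (4, 28), (10, 29)]
Compute completion times and tardiness:
  Job 1: p=10, d=8, C=10, tardiness=max(0,10-8)=2
  Job 2: p=5, d=9, C=15, tardiness=max(0,15-9)=6
  Job 3: p=10, d=18, C=25, tardiness=max(0,25-18)=7
  Job 4: p=8, d=20, C=33, tardiness=max(0,33-20)=13
  Job 5: p=4, d=28, C=37, tardiness=max(0,37-28)=9
  Job 6: p=10, d=29, C=47, tardiness=max(0,47-29)=18
Total tardiness = 55

55


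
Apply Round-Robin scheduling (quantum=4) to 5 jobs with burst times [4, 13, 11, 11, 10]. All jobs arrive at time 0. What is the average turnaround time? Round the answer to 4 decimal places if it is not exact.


Time quantum = 4
Execution trace:
  J1 runs 4 units, time = 4
  J2 runs 4 units, time = 8
  J3 runs 4 units, time = 12
  J4 runs 4 units, time = 16
  J5 runs 4 units, time = 20
  J2 runs 4 units, time = 24
  J3 runs 4 units, time = 28
  J4 runs 4 units, time = 32
  J5 runs 4 units, time = 36
  J2 runs 4 units, time = 40
  J3 runs 3 units, time = 43
  J4 runs 3 units, time = 46
  J5 runs 2 units, time = 48
  J2 runs 1 units, time = 49
Finish times: [4, 49, 43, 46, 48]
Average turnaround = 190/5 = 38.0

38.0


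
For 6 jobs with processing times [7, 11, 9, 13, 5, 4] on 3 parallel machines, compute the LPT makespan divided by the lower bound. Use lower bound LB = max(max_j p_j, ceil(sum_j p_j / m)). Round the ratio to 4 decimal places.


LPT order: [13, 11, 9, 7, 5, 4]
Machine loads after assignment: [17, 16, 16]
LPT makespan = 17
Lower bound = max(max_job, ceil(total/3)) = max(13, 17) = 17
Ratio = 17 / 17 = 1.0

1.0


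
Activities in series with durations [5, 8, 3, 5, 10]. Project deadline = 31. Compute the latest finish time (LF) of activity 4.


LF(activity 4) = deadline - sum of successor durations
Successors: activities 5 through 5 with durations [10]
Sum of successor durations = 10
LF = 31 - 10 = 21

21


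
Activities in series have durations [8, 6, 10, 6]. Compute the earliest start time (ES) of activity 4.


Activity 4 starts after activities 1 through 3 complete.
Predecessor durations: [8, 6, 10]
ES = 8 + 6 + 10 = 24

24


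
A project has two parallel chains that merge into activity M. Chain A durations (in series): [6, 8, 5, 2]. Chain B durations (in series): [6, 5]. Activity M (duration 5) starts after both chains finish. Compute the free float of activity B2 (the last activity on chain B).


ES(B2) = sum of predecessors on chain B = 6
EF(B2) = ES + duration = 6 + 5 = 11
Successor of B2 is M. ES(M) = max(sum(A), sum(B)) = max(21, 11) = 21
Free float = ES(successor) - EF(current) = 21 - 11 = 10

10


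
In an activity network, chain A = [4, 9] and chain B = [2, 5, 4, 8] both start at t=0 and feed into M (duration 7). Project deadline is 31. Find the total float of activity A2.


Forward pass: ES(A2) = sum of predecessors on chain A = 4
EF = ES + duration = 4 + 9 = 13
Backward pass: LF(M) = deadline = 31; LS(M) = 31 - 7 = 24
LF(A2) = LS(M) - sum(successors on chain A) = 24 - 0 = 24
LS = LF - duration = 24 - 9 = 15
Total float = LS - ES = 15 - 4 = 11

11


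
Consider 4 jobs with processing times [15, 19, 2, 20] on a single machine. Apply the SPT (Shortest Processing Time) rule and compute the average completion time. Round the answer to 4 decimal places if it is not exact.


Sort jobs by processing time (SPT order): [2, 15, 19, 20]
Compute completion times sequentially:
  Job 1: processing = 2, completes at 2
  Job 2: processing = 15, completes at 17
  Job 3: processing = 19, completes at 36
  Job 4: processing = 20, completes at 56
Sum of completion times = 111
Average completion time = 111/4 = 27.75

27.75


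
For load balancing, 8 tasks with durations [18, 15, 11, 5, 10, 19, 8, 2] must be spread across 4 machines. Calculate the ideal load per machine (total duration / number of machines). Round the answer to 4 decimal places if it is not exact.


Total processing time = 18 + 15 + 11 + 5 + 10 + 19 + 8 + 2 = 88
Number of machines = 4
Ideal balanced load = 88 / 4 = 22.0

22.0


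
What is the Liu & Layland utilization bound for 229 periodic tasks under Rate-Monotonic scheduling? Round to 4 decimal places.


Compute 2^(1/229) = 1.0030314291
Subtract 1: 1.0030314291 - 1 = 0.0030314291
Multiply by n: 229 * 0.0030314291 = 0.6941972639
Round to 4 dp: 0.6942

0.6942


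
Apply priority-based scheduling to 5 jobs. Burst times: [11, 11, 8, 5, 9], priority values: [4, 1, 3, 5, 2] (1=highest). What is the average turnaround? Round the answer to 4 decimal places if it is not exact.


Sort by priority (ascending = highest first):
Order: [(1, 11), (2, 9), (3, 8), (4, 11), (5, 5)]
Completion times:
  Priority 1, burst=11, C=11
  Priority 2, burst=9, C=20
  Priority 3, burst=8, C=28
  Priority 4, burst=11, C=39
  Priority 5, burst=5, C=44
Average turnaround = 142/5 = 28.4

28.4


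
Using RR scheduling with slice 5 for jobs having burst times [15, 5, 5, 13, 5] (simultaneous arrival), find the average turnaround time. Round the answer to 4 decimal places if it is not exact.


Time quantum = 5
Execution trace:
  J1 runs 5 units, time = 5
  J2 runs 5 units, time = 10
  J3 runs 5 units, time = 15
  J4 runs 5 units, time = 20
  J5 runs 5 units, time = 25
  J1 runs 5 units, time = 30
  J4 runs 5 units, time = 35
  J1 runs 5 units, time = 40
  J4 runs 3 units, time = 43
Finish times: [40, 10, 15, 43, 25]
Average turnaround = 133/5 = 26.6

26.6


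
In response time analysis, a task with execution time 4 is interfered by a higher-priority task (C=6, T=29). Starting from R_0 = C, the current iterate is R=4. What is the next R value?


R_next = C + ceil(R_prev / T_hp) * C_hp
ceil(4 / 29) = ceil(0.1379) = 1
Interference = 1 * 6 = 6
R_next = 4 + 6 = 10

10


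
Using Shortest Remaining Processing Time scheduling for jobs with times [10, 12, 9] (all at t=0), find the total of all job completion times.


Since all jobs arrive at t=0, SRPT equals SPT ordering.
SPT order: [9, 10, 12]
Completion times:
  Job 1: p=9, C=9
  Job 2: p=10, C=19
  Job 3: p=12, C=31
Total completion time = 9 + 19 + 31 = 59

59


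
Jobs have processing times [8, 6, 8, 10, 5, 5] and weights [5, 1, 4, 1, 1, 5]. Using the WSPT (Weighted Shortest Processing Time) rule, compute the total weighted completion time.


Compute p/w ratios and sort ascending (WSPT): [(5, 5), (8, 5), (8, 4), (5, 1), (6, 1), (10, 1)]
Compute weighted completion times:
  Job (p=5,w=5): C=5, w*C=5*5=25
  Job (p=8,w=5): C=13, w*C=5*13=65
  Job (p=8,w=4): C=21, w*C=4*21=84
  Job (p=5,w=1): C=26, w*C=1*26=26
  Job (p=6,w=1): C=32, w*C=1*32=32
  Job (p=10,w=1): C=42, w*C=1*42=42
Total weighted completion time = 274

274


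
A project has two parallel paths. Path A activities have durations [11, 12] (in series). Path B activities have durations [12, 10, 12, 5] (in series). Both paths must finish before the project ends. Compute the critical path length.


Path A total = 11 + 12 = 23
Path B total = 12 + 10 + 12 + 5 = 39
Critical path = longest path = max(23, 39) = 39

39


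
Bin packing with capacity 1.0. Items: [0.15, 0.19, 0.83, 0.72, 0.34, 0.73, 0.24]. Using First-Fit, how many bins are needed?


Place items sequentially using First-Fit:
  Item 0.15 -> new Bin 1
  Item 0.19 -> Bin 1 (now 0.34)
  Item 0.83 -> new Bin 2
  Item 0.72 -> new Bin 3
  Item 0.34 -> Bin 1 (now 0.68)
  Item 0.73 -> new Bin 4
  Item 0.24 -> Bin 1 (now 0.92)
Total bins used = 4

4


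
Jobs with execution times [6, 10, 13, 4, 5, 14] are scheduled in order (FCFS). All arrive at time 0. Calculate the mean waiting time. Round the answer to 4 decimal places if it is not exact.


FCFS order (as given): [6, 10, 13, 4, 5, 14]
Waiting times:
  Job 1: wait = 0
  Job 2: wait = 6
  Job 3: wait = 16
  Job 4: wait = 29
  Job 5: wait = 33
  Job 6: wait = 38
Sum of waiting times = 122
Average waiting time = 122/6 = 20.3333

20.3333


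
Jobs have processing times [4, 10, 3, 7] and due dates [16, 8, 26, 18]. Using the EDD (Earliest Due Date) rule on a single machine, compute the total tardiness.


Sort by due date (EDD order): [(10, 8), (4, 16), (7, 18), (3, 26)]
Compute completion times and tardiness:
  Job 1: p=10, d=8, C=10, tardiness=max(0,10-8)=2
  Job 2: p=4, d=16, C=14, tardiness=max(0,14-16)=0
  Job 3: p=7, d=18, C=21, tardiness=max(0,21-18)=3
  Job 4: p=3, d=26, C=24, tardiness=max(0,24-26)=0
Total tardiness = 5

5


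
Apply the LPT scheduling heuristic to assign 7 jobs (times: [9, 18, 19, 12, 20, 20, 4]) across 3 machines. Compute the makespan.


Sort jobs in decreasing order (LPT): [20, 20, 19, 18, 12, 9, 4]
Assign each job to the least loaded machine:
  Machine 1: jobs [20, 12], load = 32
  Machine 2: jobs [20, 9, 4], load = 33
  Machine 3: jobs [19, 18], load = 37
Makespan = max load = 37

37
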